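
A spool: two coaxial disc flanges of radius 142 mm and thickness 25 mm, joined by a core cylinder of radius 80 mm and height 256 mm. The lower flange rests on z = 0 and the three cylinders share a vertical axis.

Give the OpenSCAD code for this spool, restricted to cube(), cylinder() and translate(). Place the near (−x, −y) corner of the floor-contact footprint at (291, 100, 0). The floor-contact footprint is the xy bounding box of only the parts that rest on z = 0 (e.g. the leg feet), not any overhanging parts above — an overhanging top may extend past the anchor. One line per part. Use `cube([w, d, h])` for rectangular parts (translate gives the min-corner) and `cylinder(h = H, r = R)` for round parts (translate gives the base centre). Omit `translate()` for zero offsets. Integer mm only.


translate([433, 242, 0]) cylinder(h = 25, r = 142);
translate([433, 242, 25]) cylinder(h = 256, r = 80);
translate([433, 242, 281]) cylinder(h = 25, r = 142);


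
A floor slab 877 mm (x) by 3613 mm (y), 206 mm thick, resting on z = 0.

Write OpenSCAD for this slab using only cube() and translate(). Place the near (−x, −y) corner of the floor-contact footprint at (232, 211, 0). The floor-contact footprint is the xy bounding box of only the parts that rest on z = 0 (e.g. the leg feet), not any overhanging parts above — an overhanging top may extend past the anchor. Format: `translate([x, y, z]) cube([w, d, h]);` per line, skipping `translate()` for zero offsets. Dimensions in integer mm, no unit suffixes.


translate([232, 211, 0]) cube([877, 3613, 206]);


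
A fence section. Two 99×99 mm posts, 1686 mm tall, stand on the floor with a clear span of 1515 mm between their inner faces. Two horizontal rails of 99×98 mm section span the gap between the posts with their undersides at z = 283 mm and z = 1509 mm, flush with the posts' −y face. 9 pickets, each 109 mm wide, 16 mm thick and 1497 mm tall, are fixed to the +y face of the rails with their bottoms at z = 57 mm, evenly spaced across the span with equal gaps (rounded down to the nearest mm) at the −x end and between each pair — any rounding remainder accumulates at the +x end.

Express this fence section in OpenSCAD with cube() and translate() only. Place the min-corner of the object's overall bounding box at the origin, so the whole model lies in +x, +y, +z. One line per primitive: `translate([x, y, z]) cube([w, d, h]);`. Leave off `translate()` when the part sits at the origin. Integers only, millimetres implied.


cube([99, 99, 1686]);
translate([1614, 0, 0]) cube([99, 99, 1686]);
translate([99, 0, 283]) cube([1515, 99, 98]);
translate([99, 0, 1509]) cube([1515, 99, 98]);
translate([152, 99, 57]) cube([109, 16, 1497]);
translate([314, 99, 57]) cube([109, 16, 1497]);
translate([476, 99, 57]) cube([109, 16, 1497]);
translate([638, 99, 57]) cube([109, 16, 1497]);
translate([800, 99, 57]) cube([109, 16, 1497]);
translate([962, 99, 57]) cube([109, 16, 1497]);
translate([1124, 99, 57]) cube([109, 16, 1497]);
translate([1286, 99, 57]) cube([109, 16, 1497]);
translate([1448, 99, 57]) cube([109, 16, 1497]);


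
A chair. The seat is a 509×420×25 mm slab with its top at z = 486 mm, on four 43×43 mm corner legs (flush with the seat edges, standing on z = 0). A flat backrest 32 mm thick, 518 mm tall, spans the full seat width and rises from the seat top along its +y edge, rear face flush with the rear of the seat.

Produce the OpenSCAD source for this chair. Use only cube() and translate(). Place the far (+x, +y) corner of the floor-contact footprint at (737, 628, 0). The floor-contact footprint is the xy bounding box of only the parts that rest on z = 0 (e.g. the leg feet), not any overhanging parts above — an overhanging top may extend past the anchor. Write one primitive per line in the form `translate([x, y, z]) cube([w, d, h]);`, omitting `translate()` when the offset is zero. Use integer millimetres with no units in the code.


translate([228, 208, 461]) cube([509, 420, 25]);
translate([228, 208, 0]) cube([43, 43, 461]);
translate([694, 208, 0]) cube([43, 43, 461]);
translate([228, 585, 0]) cube([43, 43, 461]);
translate([694, 585, 0]) cube([43, 43, 461]);
translate([228, 596, 486]) cube([509, 32, 518]);


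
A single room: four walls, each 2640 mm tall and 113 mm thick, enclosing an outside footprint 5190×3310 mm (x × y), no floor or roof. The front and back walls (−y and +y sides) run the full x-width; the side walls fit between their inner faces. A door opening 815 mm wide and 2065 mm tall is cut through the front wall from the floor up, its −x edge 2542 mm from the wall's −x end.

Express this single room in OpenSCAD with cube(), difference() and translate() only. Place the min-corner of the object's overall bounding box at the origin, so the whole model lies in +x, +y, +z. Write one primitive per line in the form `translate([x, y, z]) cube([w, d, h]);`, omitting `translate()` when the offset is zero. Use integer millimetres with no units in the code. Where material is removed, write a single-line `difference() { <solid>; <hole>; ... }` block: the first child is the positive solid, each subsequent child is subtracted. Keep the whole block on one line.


difference() { cube([5190, 113, 2640]); translate([2542, 0, 0]) cube([815, 113, 2065]); }
translate([0, 3197, 0]) cube([5190, 113, 2640]);
translate([0, 113, 0]) cube([113, 3084, 2640]);
translate([5077, 113, 0]) cube([113, 3084, 2640]);


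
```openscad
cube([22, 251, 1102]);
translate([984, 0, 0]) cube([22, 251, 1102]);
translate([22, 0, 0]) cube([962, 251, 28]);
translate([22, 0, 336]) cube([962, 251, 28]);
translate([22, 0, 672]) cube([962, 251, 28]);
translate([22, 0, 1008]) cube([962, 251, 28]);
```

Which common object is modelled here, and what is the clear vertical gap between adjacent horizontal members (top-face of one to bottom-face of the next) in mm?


A bookshelf. The clear shelf gap is 308 mm.

Two tall side panels with 4 horizontal boards between them — a bookshelf. The first two shelf undersides are at z = 0 and z = 336; with shelf thickness 28, the clear gap is 336 − 0 − 28 = 308 mm.


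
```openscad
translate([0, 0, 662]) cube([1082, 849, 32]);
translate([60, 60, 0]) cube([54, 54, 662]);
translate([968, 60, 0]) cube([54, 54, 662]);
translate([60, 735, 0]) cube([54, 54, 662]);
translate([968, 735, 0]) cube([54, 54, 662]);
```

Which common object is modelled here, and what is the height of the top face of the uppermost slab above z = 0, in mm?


A table. The table height is 694 mm.

A 1082×849×32 slab sits at z = 662 on four 54 mm square posts — a table. The top surface is at 662 + 32 = 694 mm.


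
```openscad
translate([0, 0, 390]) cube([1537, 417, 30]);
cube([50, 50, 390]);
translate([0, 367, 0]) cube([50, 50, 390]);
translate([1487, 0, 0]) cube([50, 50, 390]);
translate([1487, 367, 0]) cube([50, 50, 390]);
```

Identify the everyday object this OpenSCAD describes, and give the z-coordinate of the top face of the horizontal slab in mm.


A bench. The seat-top height is 420 mm.

A long slab on four corner posts — a bench. The slab sits at z = 390 with thickness 30, so the top is 390 + 30 = 420 mm.


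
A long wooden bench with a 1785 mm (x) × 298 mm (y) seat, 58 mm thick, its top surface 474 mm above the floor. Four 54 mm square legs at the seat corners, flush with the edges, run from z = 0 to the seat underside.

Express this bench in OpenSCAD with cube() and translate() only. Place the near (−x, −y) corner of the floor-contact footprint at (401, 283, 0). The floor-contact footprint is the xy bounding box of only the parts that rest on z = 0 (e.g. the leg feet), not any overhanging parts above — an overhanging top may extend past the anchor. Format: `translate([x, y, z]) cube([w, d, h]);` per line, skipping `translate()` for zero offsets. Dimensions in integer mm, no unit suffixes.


// leg_h = 474 − 58 = 416
translate([401, 283, 416]) cube([1785, 298, 58]);
translate([401, 283, 0]) cube([54, 54, 416]);
translate([401, 527, 0]) cube([54, 54, 416]);
translate([2132, 283, 0]) cube([54, 54, 416]);
translate([2132, 527, 0]) cube([54, 54, 416]);


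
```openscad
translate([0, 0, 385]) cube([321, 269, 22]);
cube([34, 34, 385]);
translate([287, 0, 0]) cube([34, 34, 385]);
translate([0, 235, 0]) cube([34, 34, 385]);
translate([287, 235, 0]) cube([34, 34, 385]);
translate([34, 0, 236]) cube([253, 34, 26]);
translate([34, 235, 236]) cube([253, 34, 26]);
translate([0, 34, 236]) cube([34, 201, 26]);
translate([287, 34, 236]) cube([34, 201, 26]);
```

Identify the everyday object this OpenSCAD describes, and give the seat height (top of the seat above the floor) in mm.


A stool. The seat height is 407 mm.

A 321×269×22 slab at z = 385 on four corner posts — a stool. The seat top is 385 + 22 = 407 mm.


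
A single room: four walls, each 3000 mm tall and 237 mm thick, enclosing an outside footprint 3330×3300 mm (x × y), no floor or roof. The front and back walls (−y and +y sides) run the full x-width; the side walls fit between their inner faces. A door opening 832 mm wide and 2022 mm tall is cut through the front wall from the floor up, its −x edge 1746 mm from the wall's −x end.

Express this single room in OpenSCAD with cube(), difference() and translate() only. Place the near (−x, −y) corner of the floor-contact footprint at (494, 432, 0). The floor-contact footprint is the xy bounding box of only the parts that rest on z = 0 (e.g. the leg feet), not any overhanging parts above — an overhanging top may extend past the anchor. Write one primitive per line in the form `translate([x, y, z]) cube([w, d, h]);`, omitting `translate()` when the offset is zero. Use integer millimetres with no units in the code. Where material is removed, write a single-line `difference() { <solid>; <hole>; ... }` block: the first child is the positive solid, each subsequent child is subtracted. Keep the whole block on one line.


difference() { translate([494, 432, 0]) cube([3330, 237, 3000]); translate([2240, 432, 0]) cube([832, 237, 2022]); }
translate([494, 3495, 0]) cube([3330, 237, 3000]);
translate([494, 669, 0]) cube([237, 2826, 3000]);
translate([3587, 669, 0]) cube([237, 2826, 3000]);


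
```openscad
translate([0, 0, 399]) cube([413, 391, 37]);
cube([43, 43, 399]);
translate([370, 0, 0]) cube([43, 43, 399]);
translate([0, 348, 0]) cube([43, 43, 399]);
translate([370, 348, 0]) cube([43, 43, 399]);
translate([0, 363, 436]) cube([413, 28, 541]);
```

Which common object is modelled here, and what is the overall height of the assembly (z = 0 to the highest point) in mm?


A chair. The overall height is 977 mm.

A slab on four corner posts with a tall panel at the back — a chair. The seat slab sits at z = 399 with thickness 37, and the 541 mm backrest starts at the seat top, so the overall height is 399 + 37 + 541 = 977 mm.


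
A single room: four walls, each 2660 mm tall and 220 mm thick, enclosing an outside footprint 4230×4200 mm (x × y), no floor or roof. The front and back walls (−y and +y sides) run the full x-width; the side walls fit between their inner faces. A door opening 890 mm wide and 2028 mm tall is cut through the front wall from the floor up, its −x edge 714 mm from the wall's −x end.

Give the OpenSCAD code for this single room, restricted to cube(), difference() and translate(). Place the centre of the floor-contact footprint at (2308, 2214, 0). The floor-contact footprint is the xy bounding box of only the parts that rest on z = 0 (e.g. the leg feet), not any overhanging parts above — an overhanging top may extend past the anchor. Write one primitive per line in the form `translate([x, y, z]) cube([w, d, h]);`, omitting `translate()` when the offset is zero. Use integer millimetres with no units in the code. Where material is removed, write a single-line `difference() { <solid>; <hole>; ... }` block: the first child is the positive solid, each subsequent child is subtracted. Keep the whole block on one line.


difference() { translate([193, 114, 0]) cube([4230, 220, 2660]); translate([907, 114, 0]) cube([890, 220, 2028]); }
translate([193, 4094, 0]) cube([4230, 220, 2660]);
translate([193, 334, 0]) cube([220, 3760, 2660]);
translate([4203, 334, 0]) cube([220, 3760, 2660]);


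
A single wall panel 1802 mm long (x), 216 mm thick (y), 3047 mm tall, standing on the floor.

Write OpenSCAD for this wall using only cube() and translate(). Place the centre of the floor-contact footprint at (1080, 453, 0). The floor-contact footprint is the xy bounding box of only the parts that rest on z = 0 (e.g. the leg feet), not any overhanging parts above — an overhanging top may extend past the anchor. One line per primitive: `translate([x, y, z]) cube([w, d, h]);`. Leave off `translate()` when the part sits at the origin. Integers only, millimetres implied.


translate([179, 345, 0]) cube([1802, 216, 3047]);


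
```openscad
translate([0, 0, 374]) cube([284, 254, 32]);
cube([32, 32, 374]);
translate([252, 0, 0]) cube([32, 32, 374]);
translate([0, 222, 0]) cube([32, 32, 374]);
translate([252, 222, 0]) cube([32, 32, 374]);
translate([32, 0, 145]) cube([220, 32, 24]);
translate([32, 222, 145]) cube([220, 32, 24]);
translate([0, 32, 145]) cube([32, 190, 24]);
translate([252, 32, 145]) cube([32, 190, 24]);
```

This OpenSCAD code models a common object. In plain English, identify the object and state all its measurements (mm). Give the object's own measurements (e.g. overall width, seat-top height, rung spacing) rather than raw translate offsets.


A four-legged stool. The seat is a 284×254×32 mm slab whose top surface is at z = 406 mm; four square legs, each 32×32 mm in cross-section, run from the floor (z = 0) to the underside of the seat, each flush with a corner of the seat. Four stretchers, 32 mm wide and 24 mm tall, connect adjacent legs with their undersides at z = 145 mm, each running between the inner faces of the legs it joins and aligned with the legs' outer faces on the other axis.


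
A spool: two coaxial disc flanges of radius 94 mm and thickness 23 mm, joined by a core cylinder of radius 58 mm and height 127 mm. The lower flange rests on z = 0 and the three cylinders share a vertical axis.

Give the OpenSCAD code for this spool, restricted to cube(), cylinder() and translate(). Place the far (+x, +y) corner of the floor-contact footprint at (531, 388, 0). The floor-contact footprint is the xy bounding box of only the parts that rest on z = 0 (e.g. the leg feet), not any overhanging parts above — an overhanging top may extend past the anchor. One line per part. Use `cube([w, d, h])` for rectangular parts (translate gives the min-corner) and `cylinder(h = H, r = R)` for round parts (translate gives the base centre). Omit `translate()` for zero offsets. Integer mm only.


translate([437, 294, 0]) cylinder(h = 23, r = 94);
translate([437, 294, 23]) cylinder(h = 127, r = 58);
translate([437, 294, 150]) cylinder(h = 23, r = 94);


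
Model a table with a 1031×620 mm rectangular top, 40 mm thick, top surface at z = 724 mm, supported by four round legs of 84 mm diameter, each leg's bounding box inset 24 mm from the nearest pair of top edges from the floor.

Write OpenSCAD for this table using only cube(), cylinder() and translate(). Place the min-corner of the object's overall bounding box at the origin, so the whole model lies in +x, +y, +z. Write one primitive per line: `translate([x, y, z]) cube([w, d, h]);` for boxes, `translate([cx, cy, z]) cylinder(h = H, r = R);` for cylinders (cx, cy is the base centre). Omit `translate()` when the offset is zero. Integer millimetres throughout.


translate([0, 0, 684]) cube([1031, 620, 40]);
translate([66, 66, 0]) cylinder(h = 684, r = 42);
translate([965, 66, 0]) cylinder(h = 684, r = 42);
translate([66, 554, 0]) cylinder(h = 684, r = 42);
translate([965, 554, 0]) cylinder(h = 684, r = 42);


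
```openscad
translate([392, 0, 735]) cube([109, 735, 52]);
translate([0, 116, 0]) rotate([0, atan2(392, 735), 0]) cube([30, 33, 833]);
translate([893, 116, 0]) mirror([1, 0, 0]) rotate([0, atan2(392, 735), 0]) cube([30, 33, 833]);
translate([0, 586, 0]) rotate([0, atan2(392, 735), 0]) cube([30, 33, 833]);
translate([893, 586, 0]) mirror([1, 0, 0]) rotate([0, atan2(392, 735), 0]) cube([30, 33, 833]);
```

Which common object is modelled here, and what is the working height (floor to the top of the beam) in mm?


A sawhorse. The overall height is 787 mm.

A beam across two mirrored pairs of raked legs — a sawhorse. The beam's underside is at z = 735 (matching the legs' vertical rise in atan2(392, 735)) and the beam is 52 mm tall, so its top is at 735 + 52 = 787 mm. The raked legs top out at the beam's underside, so that is the highest point.


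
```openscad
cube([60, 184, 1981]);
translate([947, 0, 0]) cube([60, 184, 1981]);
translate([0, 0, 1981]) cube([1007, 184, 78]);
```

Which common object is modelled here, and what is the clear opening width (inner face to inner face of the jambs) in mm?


A door frame. The clear opening width is 887 mm.

Two 1981 mm tall posts with a header on top — a door frame. The left jamb is 60 mm wide at x = 0; the right jamb starts at x = 947. The clear opening is 947 − 60 = 887 mm.


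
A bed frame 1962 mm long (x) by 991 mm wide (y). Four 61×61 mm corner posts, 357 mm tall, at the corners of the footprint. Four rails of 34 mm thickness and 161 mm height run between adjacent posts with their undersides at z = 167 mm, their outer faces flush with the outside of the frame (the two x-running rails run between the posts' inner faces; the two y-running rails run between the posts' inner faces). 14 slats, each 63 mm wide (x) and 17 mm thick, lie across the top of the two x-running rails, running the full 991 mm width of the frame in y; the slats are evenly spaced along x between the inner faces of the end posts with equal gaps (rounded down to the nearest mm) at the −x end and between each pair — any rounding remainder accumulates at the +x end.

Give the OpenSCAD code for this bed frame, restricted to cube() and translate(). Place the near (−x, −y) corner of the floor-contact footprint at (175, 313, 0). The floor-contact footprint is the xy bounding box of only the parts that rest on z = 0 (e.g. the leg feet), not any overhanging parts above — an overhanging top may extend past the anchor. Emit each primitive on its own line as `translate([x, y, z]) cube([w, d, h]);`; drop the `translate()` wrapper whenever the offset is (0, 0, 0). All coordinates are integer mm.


translate([175, 313, 0]) cube([61, 61, 357]);
translate([175, 1243, 0]) cube([61, 61, 357]);
translate([2076, 313, 0]) cube([61, 61, 357]);
translate([2076, 1243, 0]) cube([61, 61, 357]);
translate([236, 313, 167]) cube([1840, 34, 161]);
translate([236, 1270, 167]) cube([1840, 34, 161]);
translate([175, 374, 167]) cube([34, 869, 161]);
translate([2103, 374, 167]) cube([34, 869, 161]);
translate([299, 313, 328]) cube([63, 991, 17]);
translate([425, 313, 328]) cube([63, 991, 17]);
translate([551, 313, 328]) cube([63, 991, 17]);
translate([677, 313, 328]) cube([63, 991, 17]);
translate([803, 313, 328]) cube([63, 991, 17]);
translate([929, 313, 328]) cube([63, 991, 17]);
translate([1055, 313, 328]) cube([63, 991, 17]);
translate([1181, 313, 328]) cube([63, 991, 17]);
translate([1307, 313, 328]) cube([63, 991, 17]);
translate([1433, 313, 328]) cube([63, 991, 17]);
translate([1559, 313, 328]) cube([63, 991, 17]);
translate([1685, 313, 328]) cube([63, 991, 17]);
translate([1811, 313, 328]) cube([63, 991, 17]);
translate([1937, 313, 328]) cube([63, 991, 17]);


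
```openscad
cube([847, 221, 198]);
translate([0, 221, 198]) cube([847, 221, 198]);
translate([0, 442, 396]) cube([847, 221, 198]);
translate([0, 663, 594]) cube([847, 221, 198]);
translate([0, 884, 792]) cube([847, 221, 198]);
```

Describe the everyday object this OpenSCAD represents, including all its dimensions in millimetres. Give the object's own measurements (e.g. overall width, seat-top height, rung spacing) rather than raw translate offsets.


A straight staircase of 5 solid steps. Each step is 847 mm wide (x), 221 mm deep (y, the going) and 198 mm tall (the rise). The first step rests on the floor; each subsequent step sits one going further in +y and one rise higher in +z, directly behind and above the previous step with no overlap.


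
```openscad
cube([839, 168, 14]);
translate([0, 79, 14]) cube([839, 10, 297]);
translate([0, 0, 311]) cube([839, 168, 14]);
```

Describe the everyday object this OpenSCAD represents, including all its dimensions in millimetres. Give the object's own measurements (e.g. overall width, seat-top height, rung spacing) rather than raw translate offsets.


An I-beam lying along x, 839 mm long. Overall section height 325 mm. Two flanges 168 mm wide (y) and 14 mm thick, one on the floor and one at the top; a web 10 mm thick runs between them, centred on the flange width.


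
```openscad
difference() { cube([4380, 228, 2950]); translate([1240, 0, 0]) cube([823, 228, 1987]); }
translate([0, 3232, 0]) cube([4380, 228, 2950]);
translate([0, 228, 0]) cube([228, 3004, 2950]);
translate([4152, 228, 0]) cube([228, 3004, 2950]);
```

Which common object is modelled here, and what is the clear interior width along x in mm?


A single room. The interior width is 3924 mm.

Four walls enclosing a rectangle with a door in the front wall — a room. Outside width 4380 minus two 228 mm walls gives 3924 mm.


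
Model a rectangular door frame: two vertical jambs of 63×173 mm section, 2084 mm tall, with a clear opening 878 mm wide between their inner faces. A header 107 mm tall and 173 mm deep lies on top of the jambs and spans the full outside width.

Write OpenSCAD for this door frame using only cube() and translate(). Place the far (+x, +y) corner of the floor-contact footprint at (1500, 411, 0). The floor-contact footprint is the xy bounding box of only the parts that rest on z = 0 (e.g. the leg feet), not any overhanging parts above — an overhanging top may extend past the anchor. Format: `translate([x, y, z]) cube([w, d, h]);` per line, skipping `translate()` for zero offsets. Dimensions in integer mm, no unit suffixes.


translate([496, 238, 0]) cube([63, 173, 2084]);
translate([1437, 238, 0]) cube([63, 173, 2084]);
translate([496, 238, 2084]) cube([1004, 173, 107]);


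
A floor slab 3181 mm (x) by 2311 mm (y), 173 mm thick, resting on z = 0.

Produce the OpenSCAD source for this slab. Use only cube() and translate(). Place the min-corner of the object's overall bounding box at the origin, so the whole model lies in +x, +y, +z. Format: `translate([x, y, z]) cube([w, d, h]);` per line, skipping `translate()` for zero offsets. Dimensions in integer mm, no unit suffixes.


cube([3181, 2311, 173]);


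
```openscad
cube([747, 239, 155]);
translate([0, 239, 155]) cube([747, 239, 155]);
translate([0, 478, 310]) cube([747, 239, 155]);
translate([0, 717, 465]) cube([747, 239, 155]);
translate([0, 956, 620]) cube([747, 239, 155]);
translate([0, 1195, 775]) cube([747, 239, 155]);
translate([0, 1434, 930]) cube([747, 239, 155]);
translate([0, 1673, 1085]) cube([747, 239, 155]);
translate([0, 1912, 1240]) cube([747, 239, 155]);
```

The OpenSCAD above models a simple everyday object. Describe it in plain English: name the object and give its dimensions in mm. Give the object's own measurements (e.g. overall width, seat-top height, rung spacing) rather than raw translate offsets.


A straight staircase of 9 solid steps. Each step is 747 mm wide (x), 239 mm deep (y, the going) and 155 mm tall (the rise). The first step rests on the floor; each subsequent step sits one going further in +y and one rise higher in +z, directly behind and above the previous step with no overlap.


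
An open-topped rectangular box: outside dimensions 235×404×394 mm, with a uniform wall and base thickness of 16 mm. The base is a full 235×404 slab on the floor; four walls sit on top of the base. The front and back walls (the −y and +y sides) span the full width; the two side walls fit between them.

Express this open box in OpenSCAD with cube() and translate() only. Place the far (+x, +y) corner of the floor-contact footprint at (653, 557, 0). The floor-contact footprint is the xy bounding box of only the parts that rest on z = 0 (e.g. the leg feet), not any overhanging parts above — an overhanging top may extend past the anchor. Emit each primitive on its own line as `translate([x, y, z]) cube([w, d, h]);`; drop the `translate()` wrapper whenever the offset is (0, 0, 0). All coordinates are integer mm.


translate([418, 153, 0]) cube([235, 404, 16]);
translate([418, 153, 16]) cube([235, 16, 378]);
translate([418, 541, 16]) cube([235, 16, 378]);
translate([418, 169, 16]) cube([16, 372, 378]);
translate([637, 169, 16]) cube([16, 372, 378]);


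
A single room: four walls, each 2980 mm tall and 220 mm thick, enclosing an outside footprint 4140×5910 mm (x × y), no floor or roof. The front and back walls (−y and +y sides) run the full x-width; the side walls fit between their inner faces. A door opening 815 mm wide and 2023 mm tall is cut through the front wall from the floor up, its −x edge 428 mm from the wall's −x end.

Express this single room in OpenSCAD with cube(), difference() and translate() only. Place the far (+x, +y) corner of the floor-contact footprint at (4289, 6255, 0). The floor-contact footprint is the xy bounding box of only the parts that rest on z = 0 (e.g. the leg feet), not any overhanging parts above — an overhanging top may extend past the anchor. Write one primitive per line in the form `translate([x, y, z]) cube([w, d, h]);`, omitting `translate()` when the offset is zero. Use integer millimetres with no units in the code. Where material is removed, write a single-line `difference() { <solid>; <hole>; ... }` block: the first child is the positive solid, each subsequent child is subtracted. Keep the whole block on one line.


difference() { translate([149, 345, 0]) cube([4140, 220, 2980]); translate([577, 345, 0]) cube([815, 220, 2023]); }
translate([149, 6035, 0]) cube([4140, 220, 2980]);
translate([149, 565, 0]) cube([220, 5470, 2980]);
translate([4069, 565, 0]) cube([220, 5470, 2980]);


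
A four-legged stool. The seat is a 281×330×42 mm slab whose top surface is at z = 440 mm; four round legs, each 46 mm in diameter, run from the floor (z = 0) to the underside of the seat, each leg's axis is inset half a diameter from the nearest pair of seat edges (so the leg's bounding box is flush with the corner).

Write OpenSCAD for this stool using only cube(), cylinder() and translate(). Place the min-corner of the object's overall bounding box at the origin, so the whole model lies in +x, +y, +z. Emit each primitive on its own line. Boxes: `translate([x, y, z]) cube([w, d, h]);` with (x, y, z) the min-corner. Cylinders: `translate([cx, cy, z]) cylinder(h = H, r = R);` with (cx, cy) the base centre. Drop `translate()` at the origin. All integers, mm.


translate([0, 0, 398]) cube([281, 330, 42]);
translate([23, 23, 0]) cylinder(h = 398, r = 23);
translate([258, 23, 0]) cylinder(h = 398, r = 23);
translate([23, 307, 0]) cylinder(h = 398, r = 23);
translate([258, 307, 0]) cylinder(h = 398, r = 23);


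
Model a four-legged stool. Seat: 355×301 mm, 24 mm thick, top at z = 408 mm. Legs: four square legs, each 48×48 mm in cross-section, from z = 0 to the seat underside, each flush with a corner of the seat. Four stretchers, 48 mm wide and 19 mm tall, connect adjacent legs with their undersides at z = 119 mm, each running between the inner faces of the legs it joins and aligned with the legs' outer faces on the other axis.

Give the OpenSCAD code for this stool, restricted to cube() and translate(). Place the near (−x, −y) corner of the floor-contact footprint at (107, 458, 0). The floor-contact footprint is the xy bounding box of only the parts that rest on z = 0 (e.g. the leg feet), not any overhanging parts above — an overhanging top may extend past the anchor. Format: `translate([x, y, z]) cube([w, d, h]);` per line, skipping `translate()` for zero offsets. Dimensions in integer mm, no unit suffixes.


// leg_h = 408 - 24 = 384
// stretcher span = 355 - 2*48 = 259
translate([107, 458, 384]) cube([355, 301, 24]);
translate([107, 458, 0]) cube([48, 48, 384]);
translate([414, 458, 0]) cube([48, 48, 384]);
translate([107, 711, 0]) cube([48, 48, 384]);
translate([414, 711, 0]) cube([48, 48, 384]);
translate([155, 458, 119]) cube([259, 48, 19]);
translate([155, 711, 119]) cube([259, 48, 19]);
translate([107, 506, 119]) cube([48, 205, 19]);
translate([414, 506, 119]) cube([48, 205, 19]);


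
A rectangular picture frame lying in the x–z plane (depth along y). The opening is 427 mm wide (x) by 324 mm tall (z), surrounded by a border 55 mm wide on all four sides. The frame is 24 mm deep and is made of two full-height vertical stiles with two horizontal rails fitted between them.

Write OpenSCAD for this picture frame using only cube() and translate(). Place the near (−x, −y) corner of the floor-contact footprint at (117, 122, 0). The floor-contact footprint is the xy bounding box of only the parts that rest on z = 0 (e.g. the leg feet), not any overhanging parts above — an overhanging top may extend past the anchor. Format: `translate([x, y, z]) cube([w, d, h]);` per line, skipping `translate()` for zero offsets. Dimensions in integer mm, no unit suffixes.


translate([117, 122, 0]) cube([55, 24, 434]);
translate([599, 122, 0]) cube([55, 24, 434]);
translate([172, 122, 0]) cube([427, 24, 55]);
translate([172, 122, 379]) cube([427, 24, 55]);


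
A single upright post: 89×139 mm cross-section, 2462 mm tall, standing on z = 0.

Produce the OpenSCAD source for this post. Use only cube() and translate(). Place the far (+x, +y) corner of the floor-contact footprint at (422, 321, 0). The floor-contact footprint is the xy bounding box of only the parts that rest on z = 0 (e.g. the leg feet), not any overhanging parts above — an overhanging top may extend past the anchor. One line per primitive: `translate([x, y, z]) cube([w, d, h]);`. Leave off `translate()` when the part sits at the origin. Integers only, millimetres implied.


translate([333, 182, 0]) cube([89, 139, 2462]);


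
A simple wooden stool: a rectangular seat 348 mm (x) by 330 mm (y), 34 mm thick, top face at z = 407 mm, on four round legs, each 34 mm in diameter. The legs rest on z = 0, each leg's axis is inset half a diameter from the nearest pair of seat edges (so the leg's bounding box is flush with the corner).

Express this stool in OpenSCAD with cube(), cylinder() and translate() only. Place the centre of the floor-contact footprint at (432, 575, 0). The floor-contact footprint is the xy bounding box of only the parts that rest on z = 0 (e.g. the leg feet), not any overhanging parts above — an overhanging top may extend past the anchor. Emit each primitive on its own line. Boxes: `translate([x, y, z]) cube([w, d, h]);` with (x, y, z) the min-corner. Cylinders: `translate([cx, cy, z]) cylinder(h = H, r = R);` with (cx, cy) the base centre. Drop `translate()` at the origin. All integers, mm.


translate([258, 410, 373]) cube([348, 330, 34]);
translate([275, 427, 0]) cylinder(h = 373, r = 17);
translate([589, 427, 0]) cylinder(h = 373, r = 17);
translate([275, 723, 0]) cylinder(h = 373, r = 17);
translate([589, 723, 0]) cylinder(h = 373, r = 17);


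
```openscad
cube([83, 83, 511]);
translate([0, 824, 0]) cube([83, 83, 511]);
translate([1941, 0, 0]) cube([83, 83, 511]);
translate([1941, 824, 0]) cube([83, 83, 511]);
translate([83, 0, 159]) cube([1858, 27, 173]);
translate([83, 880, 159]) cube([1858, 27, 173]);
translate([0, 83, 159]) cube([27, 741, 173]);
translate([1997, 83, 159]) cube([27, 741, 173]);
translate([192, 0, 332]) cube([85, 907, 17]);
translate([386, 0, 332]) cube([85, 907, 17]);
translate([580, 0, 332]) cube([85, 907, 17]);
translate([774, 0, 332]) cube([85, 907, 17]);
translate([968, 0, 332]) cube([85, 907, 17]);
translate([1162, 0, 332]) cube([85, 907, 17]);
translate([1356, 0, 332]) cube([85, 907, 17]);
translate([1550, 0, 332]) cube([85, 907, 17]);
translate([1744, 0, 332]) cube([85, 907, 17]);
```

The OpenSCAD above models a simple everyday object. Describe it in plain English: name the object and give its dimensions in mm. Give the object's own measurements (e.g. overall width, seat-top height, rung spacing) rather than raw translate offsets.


A bed frame 2024 mm long (x) by 907 mm wide (y). Four 83×83 mm corner posts, 511 mm tall, at the corners of the footprint. Four rails of 27 mm thickness and 173 mm height run between adjacent posts with their undersides at z = 159 mm, their outer faces flush with the outside of the frame (the two x-running rails run between the posts' inner faces; the two y-running rails run between the posts' inner faces). 9 slats, each 85 mm wide (x) and 17 mm thick, lie across the top of the two x-running rails, running the full 907 mm width of the frame in y; along x they sit between the end posts with a 109 mm gap after the −x posts and between neighbouring slats, leaving 112 mm before the +x posts.


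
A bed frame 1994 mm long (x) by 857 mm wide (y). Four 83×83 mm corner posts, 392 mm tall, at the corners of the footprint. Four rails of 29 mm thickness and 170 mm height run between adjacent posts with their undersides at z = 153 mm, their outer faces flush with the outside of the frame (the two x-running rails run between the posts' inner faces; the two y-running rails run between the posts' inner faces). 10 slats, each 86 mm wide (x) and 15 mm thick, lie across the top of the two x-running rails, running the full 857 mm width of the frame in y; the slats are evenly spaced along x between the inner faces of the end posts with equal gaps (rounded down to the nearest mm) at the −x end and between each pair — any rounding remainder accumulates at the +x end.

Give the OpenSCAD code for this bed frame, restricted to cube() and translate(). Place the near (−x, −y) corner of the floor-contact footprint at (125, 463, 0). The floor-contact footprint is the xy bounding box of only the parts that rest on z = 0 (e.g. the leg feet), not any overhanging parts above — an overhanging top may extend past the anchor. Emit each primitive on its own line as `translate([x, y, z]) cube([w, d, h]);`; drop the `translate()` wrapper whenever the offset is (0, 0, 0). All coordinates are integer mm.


// slat z = rail_z + rail_h = 153 + 170 = 323
// slat gap = ⌊(1828 − 10·86) / 11⌋ = 88
translate([125, 463, 0]) cube([83, 83, 392]);
translate([125, 1237, 0]) cube([83, 83, 392]);
translate([2036, 463, 0]) cube([83, 83, 392]);
translate([2036, 1237, 0]) cube([83, 83, 392]);
translate([208, 463, 153]) cube([1828, 29, 170]);
translate([208, 1291, 153]) cube([1828, 29, 170]);
translate([125, 546, 153]) cube([29, 691, 170]);
translate([2090, 546, 153]) cube([29, 691, 170]);
translate([296, 463, 323]) cube([86, 857, 15]);
translate([470, 463, 323]) cube([86, 857, 15]);
translate([644, 463, 323]) cube([86, 857, 15]);
translate([818, 463, 323]) cube([86, 857, 15]);
translate([992, 463, 323]) cube([86, 857, 15]);
translate([1166, 463, 323]) cube([86, 857, 15]);
translate([1340, 463, 323]) cube([86, 857, 15]);
translate([1514, 463, 323]) cube([86, 857, 15]);
translate([1688, 463, 323]) cube([86, 857, 15]);
translate([1862, 463, 323]) cube([86, 857, 15]);


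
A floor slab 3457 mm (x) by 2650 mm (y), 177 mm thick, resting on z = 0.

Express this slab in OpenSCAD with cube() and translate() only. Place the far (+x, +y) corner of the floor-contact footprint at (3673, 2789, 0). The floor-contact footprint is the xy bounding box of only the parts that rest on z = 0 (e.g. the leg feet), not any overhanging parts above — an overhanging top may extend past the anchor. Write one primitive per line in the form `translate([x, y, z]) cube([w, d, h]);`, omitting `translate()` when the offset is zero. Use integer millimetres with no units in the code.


translate([216, 139, 0]) cube([3457, 2650, 177]);


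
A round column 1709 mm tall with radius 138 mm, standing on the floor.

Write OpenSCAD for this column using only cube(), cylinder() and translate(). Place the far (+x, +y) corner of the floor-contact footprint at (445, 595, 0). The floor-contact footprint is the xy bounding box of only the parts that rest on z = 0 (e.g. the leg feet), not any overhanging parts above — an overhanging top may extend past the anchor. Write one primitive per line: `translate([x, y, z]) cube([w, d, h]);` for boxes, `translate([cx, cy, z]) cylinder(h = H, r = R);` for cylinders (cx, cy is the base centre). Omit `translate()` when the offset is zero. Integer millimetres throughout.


translate([307, 457, 0]) cylinder(h = 1709, r = 138);


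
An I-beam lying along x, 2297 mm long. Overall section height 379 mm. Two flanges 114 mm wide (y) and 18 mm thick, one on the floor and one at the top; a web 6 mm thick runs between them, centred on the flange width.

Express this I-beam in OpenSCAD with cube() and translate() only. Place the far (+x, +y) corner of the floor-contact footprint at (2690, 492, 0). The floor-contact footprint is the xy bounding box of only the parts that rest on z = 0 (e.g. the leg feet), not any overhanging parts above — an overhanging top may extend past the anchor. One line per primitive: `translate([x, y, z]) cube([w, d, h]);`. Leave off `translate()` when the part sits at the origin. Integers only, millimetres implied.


translate([393, 378, 0]) cube([2297, 114, 18]);
translate([393, 432, 18]) cube([2297, 6, 343]);
translate([393, 378, 361]) cube([2297, 114, 18]);


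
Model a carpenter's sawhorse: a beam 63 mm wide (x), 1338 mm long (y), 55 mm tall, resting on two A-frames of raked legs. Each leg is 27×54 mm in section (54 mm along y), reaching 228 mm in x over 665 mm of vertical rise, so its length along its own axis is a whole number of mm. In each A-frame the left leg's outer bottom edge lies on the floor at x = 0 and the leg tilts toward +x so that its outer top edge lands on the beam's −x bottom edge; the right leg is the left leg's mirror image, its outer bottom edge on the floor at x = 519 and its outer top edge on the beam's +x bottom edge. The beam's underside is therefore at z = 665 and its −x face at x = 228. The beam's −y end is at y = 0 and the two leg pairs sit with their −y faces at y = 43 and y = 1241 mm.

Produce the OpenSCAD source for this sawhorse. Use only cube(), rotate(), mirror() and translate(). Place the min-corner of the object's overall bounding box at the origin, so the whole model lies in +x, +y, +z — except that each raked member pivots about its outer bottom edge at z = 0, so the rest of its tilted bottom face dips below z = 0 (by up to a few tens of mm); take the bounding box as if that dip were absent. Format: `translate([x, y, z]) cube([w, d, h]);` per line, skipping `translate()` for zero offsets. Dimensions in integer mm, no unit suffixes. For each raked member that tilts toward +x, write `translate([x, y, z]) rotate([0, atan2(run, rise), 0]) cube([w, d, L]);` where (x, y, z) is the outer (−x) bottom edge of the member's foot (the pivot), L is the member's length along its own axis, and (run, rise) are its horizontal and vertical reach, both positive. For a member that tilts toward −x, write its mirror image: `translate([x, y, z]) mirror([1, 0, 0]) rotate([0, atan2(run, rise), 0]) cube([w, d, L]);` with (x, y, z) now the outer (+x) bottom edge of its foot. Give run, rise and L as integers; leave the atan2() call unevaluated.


translate([228, 0, 665]) cube([63, 1338, 55]);
translate([0, 43, 0]) rotate([0, atan2(228, 665), 0]) cube([27, 54, 703]);
translate([519, 43, 0]) mirror([1, 0, 0]) rotate([0, atan2(228, 665), 0]) cube([27, 54, 703]);
translate([0, 1241, 0]) rotate([0, atan2(228, 665), 0]) cube([27, 54, 703]);
translate([519, 1241, 0]) mirror([1, 0, 0]) rotate([0, atan2(228, 665), 0]) cube([27, 54, 703]);


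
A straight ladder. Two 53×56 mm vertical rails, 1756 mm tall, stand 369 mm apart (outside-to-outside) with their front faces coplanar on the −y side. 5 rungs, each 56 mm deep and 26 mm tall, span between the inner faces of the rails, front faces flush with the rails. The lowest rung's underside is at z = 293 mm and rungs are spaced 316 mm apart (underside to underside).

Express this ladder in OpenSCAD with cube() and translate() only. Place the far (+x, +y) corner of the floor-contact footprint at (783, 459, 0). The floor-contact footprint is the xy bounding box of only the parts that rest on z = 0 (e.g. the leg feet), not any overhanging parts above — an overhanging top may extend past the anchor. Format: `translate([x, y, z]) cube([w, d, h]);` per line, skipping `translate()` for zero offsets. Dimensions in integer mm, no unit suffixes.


// rung span = 369 - 2*53 = 263
// rung[k] z = 293 + k*316
translate([414, 403, 0]) cube([53, 56, 1756]);
translate([730, 403, 0]) cube([53, 56, 1756]);
translate([467, 403, 293]) cube([263, 56, 26]);
translate([467, 403, 609]) cube([263, 56, 26]);
translate([467, 403, 925]) cube([263, 56, 26]);
translate([467, 403, 1241]) cube([263, 56, 26]);
translate([467, 403, 1557]) cube([263, 56, 26]);
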